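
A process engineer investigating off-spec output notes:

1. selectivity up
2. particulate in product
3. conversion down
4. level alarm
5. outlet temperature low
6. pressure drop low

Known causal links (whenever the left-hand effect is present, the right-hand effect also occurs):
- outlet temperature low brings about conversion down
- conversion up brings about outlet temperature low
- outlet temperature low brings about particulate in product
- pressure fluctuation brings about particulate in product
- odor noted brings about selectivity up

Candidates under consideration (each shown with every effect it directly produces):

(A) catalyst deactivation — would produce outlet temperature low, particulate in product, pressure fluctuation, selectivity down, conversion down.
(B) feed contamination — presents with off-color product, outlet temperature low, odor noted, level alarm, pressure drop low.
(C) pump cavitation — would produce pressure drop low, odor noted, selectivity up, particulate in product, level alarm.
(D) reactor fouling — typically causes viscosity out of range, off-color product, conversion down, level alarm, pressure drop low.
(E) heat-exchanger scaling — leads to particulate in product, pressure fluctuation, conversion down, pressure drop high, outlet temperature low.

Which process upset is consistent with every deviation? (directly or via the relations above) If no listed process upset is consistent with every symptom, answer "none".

Testing each hypothesis:
(A) catalyst deactivation — fails on selectivity up, level alarm, pressure drop low (predicts selectivity down, not selectivity up)
(B) feed contamination — selectivity up + (by odor noted → selectivity up); particulate in product + (by outlet temperature low → particulate in product); conversion down + (by outlet temperature low → conversion down); level alarm +; outlet temperature low +; pressure drop low +
(C) pump cavitation — selectivity up +; particulate in product +; conversion down -; level alarm +; outlet temperature low -; pressure drop low +
(D) reactor fouling — does not account for selectivity up, particulate in product, outlet temperature low
(E) heat-exchanger scaling — fails on selectivity up, level alarm, pressure drop low (predicts pressure drop high, not pressure drop low)
(B) alone accounts for all the evidence.

B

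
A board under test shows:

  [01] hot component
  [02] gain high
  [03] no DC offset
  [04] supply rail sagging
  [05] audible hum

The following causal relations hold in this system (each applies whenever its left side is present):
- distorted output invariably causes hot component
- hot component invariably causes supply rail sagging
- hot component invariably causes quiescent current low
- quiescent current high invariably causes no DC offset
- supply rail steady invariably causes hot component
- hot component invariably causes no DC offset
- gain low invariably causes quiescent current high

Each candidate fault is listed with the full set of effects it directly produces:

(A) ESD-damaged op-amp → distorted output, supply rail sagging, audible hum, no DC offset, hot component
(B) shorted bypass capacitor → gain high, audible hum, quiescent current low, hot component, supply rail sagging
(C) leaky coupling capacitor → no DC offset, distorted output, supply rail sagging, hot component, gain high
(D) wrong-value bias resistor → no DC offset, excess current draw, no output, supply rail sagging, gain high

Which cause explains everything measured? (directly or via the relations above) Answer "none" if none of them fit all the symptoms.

B

Checking each candidate against the observations:
(A) ESD-damaged op-amp — hot component +; gain high -; no DC offset +; supply rail sagging +; audible hum +
(B) shorted bypass capacitor — accounts for every observation (no DC offset via hot component → no DC offset)
(C) leaky coupling capacitor — hot component +; gain high +; no DC offset +; supply rail sagging +; audible hum -
(D) wrong-value bias resistor — hot component -; gain high +; no DC offset +; supply rail sagging +; audible hum -
Only (B) is consistent with every observation.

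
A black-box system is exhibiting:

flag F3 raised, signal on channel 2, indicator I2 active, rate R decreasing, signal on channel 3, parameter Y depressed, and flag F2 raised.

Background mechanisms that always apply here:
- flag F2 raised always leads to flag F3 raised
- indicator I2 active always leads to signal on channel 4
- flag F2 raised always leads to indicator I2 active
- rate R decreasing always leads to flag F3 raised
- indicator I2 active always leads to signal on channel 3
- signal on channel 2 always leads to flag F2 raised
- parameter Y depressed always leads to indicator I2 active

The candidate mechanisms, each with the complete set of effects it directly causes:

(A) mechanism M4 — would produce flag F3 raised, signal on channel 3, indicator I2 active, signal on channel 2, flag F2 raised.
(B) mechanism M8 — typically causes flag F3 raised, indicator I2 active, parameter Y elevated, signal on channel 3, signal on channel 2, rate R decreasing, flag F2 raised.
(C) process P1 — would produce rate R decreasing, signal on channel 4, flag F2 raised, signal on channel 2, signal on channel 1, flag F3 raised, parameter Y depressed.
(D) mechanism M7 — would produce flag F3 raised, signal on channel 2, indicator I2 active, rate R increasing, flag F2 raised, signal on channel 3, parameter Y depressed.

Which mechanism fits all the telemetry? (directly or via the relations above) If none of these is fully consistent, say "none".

For each candidate, compare predicted effects to what was observed:
(A) mechanism M4 — does not account for rate R decreasing, parameter Y depressed
(B) mechanism M8 — flag F3 raised ✓; signal on channel 2 ✓; indicator I2 active ✓; rate R decreasing ✓; signal on channel 3 ✓; parameter Y depressed ✗; flag F2 raised ✓
(C) process P1 — accounts for every observation (indicator I2 active via parameter Y depressed → indicator I2 active)
(D) mechanism M7 — flag F3 raised ✓; signal on channel 2 ✓; indicator I2 active ✓; rate R decreasing ✗; signal on channel 3 ✓; parameter Y depressed ✓; flag F2 raised ✓
(C) is the only candidate with no mismatches.

C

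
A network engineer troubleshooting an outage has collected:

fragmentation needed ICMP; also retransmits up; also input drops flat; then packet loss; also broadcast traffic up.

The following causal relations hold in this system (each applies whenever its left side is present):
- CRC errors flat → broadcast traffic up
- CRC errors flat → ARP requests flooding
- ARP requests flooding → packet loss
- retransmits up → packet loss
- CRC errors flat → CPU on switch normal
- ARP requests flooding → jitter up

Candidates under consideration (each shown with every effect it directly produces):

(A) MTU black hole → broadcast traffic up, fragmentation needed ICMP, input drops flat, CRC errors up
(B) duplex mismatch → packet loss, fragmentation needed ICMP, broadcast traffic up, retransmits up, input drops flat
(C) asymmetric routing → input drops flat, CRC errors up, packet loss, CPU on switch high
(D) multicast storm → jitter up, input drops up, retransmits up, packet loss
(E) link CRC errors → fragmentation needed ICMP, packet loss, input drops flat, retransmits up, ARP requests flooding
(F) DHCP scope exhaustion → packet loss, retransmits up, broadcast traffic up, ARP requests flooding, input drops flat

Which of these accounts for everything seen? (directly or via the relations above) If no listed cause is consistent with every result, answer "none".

B

Checking each candidate against the observations:
(A) MTU black hole — fragmentation needed ICMP match; retransmits up miss; input drops flat match; packet loss miss; broadcast traffic up match
(B) duplex mismatch — fragmentation needed ICMP match; retransmits up match; input drops flat match; packet loss match; broadcast traffic up match
(C) asymmetric routing — fragmentation needed ICMP miss; retransmits up miss; input drops flat match; packet loss match; broadcast traffic up miss
(D) multicast storm — fragmentation needed ICMP miss; retransmits up match; input drops flat miss; packet loss match; broadcast traffic up miss
(E) link CRC errors — does not account for broadcast traffic up
(F) DHCP scope exhaustion — fragmentation needed ICMP miss; retransmits up match; input drops flat match; packet loss match; broadcast traffic up match
(B) alone accounts for all the evidence.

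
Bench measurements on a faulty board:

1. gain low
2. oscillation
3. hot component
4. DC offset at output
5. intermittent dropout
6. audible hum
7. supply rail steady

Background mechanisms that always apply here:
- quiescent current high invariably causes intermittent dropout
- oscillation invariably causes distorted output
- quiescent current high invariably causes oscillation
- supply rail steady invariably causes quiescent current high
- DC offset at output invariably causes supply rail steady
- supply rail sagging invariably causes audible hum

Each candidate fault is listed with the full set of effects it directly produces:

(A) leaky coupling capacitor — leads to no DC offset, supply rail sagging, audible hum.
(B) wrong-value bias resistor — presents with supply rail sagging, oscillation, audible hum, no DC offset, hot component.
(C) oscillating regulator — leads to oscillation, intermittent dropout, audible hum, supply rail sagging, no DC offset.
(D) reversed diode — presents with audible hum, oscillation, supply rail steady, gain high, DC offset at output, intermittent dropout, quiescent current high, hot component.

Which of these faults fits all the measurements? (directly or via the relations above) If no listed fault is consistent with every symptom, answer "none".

none

Testing each hypothesis:
(A) leaky coupling capacitor — gain low miss; oscillation miss; hot component miss; DC offset at output miss; intermittent dropout miss; audible hum match; supply rail steady miss
(B) wrong-value bias resistor — fails on gain low, DC offset at output, intermittent dropout, supply rail steady (predicts no DC offset, not DC offset at output; predicts supply rail sagging, not supply rail steady)
(C) oscillating regulator — gain low miss; oscillation match; hot component miss; DC offset at output miss; intermittent dropout match; audible hum match; supply rail steady miss
(D) reversed diode — fails on gain low (predicts gain high, not gain low)
None of the listed candidates fits everything.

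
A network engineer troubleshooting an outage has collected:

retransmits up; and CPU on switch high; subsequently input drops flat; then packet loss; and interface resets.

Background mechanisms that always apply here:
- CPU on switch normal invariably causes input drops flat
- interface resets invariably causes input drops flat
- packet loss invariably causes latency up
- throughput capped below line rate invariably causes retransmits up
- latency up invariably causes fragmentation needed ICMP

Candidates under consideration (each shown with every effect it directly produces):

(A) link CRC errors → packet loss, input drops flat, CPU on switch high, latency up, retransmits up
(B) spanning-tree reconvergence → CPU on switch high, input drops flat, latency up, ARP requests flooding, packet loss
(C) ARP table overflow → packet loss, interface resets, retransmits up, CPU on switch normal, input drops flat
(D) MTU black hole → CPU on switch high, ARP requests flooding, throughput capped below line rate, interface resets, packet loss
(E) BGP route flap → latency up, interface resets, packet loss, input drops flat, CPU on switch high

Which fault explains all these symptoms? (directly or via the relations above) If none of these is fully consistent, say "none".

Checking each candidate against the observations:
(A) link CRC errors — retransmits up yes; CPU on switch high yes; input drops flat yes; packet loss yes; interface resets NO
(B) spanning-tree reconvergence — does not account for retransmits up, interface resets
(C) ARP table overflow — retransmits up yes; CPU on switch high NO; input drops flat yes; packet loss yes; interface resets yes
(D) MTU black hole — accounts for every observation (retransmits up through throughput capped below line rate → retransmits up)
(E) BGP route flap — does not account for retransmits up
Only (D) is consistent with every observation.

D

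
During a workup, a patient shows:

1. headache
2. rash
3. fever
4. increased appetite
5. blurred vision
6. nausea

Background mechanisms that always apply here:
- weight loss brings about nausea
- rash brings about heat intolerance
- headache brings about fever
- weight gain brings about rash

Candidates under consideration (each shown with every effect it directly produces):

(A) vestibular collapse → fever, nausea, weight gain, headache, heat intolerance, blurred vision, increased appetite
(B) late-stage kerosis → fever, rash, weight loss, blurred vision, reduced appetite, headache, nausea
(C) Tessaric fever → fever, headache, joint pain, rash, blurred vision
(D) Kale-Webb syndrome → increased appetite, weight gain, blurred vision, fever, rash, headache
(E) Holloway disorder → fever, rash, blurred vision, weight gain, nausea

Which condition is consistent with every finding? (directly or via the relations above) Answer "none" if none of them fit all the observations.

A

For each candidate, compare predicted effects to what was observed:
(A) vestibular collapse — headache yes; rash yes (via weight gain → rash); fever yes; increased appetite yes; blurred vision yes; nausea yes
(B) late-stage kerosis — headache yes; rash yes; fever yes; increased appetite NO; blurred vision yes; nausea yes
(C) Tessaric fever — headache yes; rash yes; fever yes; increased appetite NO; blurred vision yes; nausea NO
(D) Kale-Webb syndrome — does not account for nausea
(E) Holloway disorder — headache NO; rash yes; fever yes; increased appetite NO; blurred vision yes; nausea yes
(A) is the only candidate with no mismatches.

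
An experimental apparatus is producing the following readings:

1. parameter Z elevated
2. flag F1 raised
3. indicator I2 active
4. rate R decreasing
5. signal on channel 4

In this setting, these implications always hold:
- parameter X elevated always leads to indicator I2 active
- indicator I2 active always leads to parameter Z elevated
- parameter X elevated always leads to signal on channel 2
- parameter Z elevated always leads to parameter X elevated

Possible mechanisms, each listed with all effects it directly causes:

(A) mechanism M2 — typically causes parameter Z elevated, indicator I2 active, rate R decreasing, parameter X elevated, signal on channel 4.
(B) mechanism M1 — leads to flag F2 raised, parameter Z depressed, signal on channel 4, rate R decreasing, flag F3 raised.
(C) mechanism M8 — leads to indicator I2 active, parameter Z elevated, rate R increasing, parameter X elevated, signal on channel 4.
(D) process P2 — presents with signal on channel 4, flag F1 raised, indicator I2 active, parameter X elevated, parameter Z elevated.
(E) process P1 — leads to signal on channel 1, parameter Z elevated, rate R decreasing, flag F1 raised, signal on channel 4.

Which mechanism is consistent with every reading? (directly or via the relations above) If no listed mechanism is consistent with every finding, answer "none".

E

For each candidate, compare predicted effects to what was observed:
(A) mechanism M2 — does not account for flag F1 raised
(B) mechanism M1 — fails on parameter Z elevated, flag F1 raised, indicator I2 active (predicts parameter Z depressed, not parameter Z elevated)
(C) mechanism M8 — parameter Z elevated +; flag F1 raised -; indicator I2 active +; rate R decreasing -; signal on channel 4 +
(D) process P2 — parameter Z elevated +; flag F1 raised +; indicator I2 active +; rate R decreasing -; signal on channel 4 +
(E) process P1 — accounts for every observation (indicator I2 active by parameter Z elevated → parameter X elevated → indicator I2 active)
Only (E) is consistent with every observation.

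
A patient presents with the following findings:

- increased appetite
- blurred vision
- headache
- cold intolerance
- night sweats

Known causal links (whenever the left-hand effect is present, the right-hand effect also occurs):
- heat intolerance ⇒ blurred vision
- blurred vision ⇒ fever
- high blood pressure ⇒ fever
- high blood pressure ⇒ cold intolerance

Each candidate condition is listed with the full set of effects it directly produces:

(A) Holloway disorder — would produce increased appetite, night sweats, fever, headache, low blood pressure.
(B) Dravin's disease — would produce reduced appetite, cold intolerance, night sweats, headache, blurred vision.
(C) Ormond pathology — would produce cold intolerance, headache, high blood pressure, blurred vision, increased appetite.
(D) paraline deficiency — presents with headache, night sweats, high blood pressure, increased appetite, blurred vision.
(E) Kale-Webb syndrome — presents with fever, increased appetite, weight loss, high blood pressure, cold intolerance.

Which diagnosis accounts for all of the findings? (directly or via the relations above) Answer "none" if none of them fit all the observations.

D

Testing each hypothesis:
(A) Holloway disorder — increased appetite match; blurred vision miss; headache match; cold intolerance miss; night sweats match
(B) Dravin's disease — increased appetite miss; blurred vision match; headache match; cold intolerance match; night sweats match
(C) Ormond pathology — increased appetite match; blurred vision match; headache match; cold intolerance match; night sweats miss
(D) paraline deficiency — accounts for every observation (cold intolerance through high blood pressure → cold intolerance)
(E) Kale-Webb syndrome — does not account for blurred vision, headache, night sweats
Only (D) is consistent with every observation.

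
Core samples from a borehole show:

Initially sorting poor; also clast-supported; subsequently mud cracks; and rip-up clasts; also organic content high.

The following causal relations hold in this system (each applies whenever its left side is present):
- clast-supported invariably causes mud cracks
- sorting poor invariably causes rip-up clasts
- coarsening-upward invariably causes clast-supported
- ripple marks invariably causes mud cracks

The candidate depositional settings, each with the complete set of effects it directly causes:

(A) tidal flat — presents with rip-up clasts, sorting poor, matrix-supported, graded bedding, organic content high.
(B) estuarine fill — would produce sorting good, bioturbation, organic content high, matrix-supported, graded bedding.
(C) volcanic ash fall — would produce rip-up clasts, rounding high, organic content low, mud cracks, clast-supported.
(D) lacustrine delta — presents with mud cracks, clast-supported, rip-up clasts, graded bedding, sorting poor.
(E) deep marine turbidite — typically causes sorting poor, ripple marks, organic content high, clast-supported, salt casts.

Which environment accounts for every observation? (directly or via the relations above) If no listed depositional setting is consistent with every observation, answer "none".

Checking each candidate against the observations:
(A) tidal flat — sorting poor ✓; clast-supported ✗; mud cracks ✗; rip-up clasts ✓; organic content high ✓
(B) estuarine fill — fails on sorting poor, clast-supported, mud cracks, rip-up clasts (predicts sorting good, not sorting poor; predicts matrix-supported, not clast-supported)
(C) volcanic ash fall — sorting poor ✗; clast-supported ✓; mud cracks ✓; rip-up clasts ✓; organic content high ✗
(D) lacustrine delta — does not account for organic content high
(E) deep marine turbidite — accounts for every observation (mud cracks by ripple marks → mud cracks)
Only (E) is consistent with every observation.

E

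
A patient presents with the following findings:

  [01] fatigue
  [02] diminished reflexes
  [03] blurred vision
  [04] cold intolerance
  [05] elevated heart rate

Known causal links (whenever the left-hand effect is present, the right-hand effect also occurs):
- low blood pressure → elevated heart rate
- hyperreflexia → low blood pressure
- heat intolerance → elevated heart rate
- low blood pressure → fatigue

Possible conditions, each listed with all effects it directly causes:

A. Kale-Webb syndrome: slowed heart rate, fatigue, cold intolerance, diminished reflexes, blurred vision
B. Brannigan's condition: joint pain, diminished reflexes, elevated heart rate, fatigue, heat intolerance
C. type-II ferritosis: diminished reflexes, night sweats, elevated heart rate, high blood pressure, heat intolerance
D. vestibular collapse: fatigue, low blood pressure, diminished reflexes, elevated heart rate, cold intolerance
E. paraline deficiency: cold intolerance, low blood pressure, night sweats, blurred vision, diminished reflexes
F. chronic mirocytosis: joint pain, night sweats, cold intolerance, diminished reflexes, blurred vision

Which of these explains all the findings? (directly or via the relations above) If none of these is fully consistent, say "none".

Testing each hypothesis:
(A) Kale-Webb syndrome — fatigue match; diminished reflexes match; blurred vision match; cold intolerance match; elevated heart rate miss
(B) Brannigan's condition — fails on blurred vision, cold intolerance (predicts heat intolerance, not cold intolerance)
(C) type-II ferritosis — fails on fatigue, blurred vision, cold intolerance (predicts heat intolerance, not cold intolerance)
(D) vestibular collapse — fatigue match; diminished reflexes match; blurred vision miss; cold intolerance match; elevated heart rate match
(E) paraline deficiency — accounts for every observation (fatigue by low blood pressure → fatigue)
(F) chronic mirocytosis — does not account for fatigue, elevated heart rate
Only (E) is consistent with every observation.

E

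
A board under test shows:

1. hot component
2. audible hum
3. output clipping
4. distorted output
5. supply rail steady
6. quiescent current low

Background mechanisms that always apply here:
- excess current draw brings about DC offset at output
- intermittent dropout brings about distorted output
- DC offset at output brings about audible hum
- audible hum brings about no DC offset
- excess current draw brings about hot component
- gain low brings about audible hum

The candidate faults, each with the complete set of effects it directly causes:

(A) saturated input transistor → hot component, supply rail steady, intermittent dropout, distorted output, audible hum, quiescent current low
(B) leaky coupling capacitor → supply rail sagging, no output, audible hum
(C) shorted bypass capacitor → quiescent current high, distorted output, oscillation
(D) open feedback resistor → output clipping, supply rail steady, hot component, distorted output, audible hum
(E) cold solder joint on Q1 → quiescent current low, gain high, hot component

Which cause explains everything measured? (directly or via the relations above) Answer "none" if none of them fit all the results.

Checking each candidate against the observations:
(A) saturated input transistor — does not account for output clipping
(B) leaky coupling capacitor — hot component -; audible hum +; output clipping -; distorted output -; supply rail steady -; quiescent current low -
(C) shorted bypass capacitor — fails on hot component, audible hum, output clipping, supply rail steady, quiescent current low (predicts quiescent current high, not quiescent current low)
(D) open feedback resistor — hot component +; audible hum +; output clipping +; distorted output +; supply rail steady +; quiescent current low -
(E) cold solder joint on Q1 — does not account for audible hum, output clipping, distorted output, supply rail steady
No candidate is consistent with all observations.

none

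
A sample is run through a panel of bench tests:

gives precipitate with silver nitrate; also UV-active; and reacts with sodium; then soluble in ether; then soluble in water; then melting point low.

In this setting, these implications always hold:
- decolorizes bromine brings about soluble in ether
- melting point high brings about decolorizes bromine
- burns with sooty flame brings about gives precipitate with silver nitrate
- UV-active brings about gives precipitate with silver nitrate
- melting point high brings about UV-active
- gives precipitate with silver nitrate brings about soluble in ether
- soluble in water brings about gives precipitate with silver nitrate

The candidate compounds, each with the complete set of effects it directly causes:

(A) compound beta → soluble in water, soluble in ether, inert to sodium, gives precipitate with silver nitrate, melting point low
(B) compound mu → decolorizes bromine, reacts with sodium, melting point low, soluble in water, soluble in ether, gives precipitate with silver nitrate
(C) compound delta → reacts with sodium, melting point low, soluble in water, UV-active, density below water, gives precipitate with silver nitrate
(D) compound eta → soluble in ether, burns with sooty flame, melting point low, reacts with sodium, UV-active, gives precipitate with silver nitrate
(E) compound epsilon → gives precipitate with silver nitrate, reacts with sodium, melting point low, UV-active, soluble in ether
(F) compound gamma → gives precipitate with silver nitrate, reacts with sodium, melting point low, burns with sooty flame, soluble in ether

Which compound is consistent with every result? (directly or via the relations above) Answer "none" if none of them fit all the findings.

C

For each candidate, compare predicted effects to what was observed:
(A) compound beta — fails on UV-active, reacts with sodium (predicts inert to sodium, not reacts with sodium)
(B) compound mu — does not account for UV-active
(C) compound delta — accounts for every observation (soluble in ether through gives precipitate with silver nitrate → soluble in ether)
(D) compound eta — gives precipitate with silver nitrate ✓; UV-active ✓; reacts with sodium ✓; soluble in ether ✓; soluble in water ✗; melting point low ✓
(E) compound epsilon — does not account for soluble in water
(F) compound gamma — does not account for UV-active, soluble in water
Only (C) is consistent with every observation.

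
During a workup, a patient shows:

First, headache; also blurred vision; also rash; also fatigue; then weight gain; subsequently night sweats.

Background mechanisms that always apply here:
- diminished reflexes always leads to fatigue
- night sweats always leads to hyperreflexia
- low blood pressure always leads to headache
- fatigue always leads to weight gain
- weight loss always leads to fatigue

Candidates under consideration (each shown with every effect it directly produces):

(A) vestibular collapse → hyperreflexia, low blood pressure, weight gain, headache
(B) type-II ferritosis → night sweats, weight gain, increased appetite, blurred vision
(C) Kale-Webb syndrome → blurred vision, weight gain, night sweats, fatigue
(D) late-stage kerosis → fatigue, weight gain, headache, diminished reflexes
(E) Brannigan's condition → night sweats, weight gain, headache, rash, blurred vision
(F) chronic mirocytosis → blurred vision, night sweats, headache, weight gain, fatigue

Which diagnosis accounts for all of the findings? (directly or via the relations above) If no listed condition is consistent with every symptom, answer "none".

none

Checking each candidate against the observations:
(A) vestibular collapse — does not account for blurred vision, rash, fatigue, night sweats
(B) type-II ferritosis — does not account for headache, rash, fatigue
(C) Kale-Webb syndrome — headache -; blurred vision +; rash -; fatigue +; weight gain +; night sweats +
(D) late-stage kerosis — headache +; blurred vision -; rash -; fatigue +; weight gain +; night sweats -
(E) Brannigan's condition — headache +; blurred vision +; rash +; fatigue -; weight gain +; night sweats +
(F) chronic mirocytosis — does not account for rash
Every candidate fails on at least one observation.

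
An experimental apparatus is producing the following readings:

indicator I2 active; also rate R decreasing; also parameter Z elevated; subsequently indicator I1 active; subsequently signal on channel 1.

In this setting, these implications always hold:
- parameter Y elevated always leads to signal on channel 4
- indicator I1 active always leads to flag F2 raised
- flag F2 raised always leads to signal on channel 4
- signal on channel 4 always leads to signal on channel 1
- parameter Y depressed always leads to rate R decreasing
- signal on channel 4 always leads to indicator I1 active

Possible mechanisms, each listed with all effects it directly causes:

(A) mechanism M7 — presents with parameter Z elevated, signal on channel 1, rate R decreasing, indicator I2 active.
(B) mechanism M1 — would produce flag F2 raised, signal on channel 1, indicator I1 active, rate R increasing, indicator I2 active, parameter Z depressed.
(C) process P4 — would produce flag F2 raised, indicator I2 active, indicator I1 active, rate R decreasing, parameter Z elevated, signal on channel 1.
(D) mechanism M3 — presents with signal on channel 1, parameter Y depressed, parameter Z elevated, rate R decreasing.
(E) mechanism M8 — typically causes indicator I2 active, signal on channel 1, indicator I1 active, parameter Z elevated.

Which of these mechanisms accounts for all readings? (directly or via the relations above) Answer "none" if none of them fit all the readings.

Checking each candidate against the observations:
(A) mechanism M7 — indicator I2 active yes; rate R decreasing yes; parameter Z elevated yes; indicator I1 active NO; signal on channel 1 yes
(B) mechanism M1 — fails on rate R decreasing, parameter Z elevated (predicts rate R increasing, not rate R decreasing; predicts parameter Z depressed, not parameter Z elevated)
(C) process P4 — accounts for every observation
(D) mechanism M3 — does not account for indicator I2 active, indicator I1 active
(E) mechanism M8 — does not account for rate R decreasing
Only (C) is consistent with every observation.

C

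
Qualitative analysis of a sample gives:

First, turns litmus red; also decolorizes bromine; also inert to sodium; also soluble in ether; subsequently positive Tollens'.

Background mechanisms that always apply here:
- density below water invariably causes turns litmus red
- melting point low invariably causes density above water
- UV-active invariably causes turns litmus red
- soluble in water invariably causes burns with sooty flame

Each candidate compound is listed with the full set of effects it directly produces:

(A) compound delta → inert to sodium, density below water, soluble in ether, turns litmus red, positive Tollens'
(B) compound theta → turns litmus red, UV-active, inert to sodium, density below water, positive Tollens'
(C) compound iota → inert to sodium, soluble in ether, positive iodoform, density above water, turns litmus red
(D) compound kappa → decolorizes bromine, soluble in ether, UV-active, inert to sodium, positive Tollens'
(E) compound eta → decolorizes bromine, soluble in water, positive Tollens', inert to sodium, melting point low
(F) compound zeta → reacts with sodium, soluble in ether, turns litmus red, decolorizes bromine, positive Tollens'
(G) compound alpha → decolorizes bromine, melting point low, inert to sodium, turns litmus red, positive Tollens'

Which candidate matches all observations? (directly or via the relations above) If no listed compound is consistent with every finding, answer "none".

D

For each candidate, compare predicted effects to what was observed:
(A) compound delta — does not account for decolorizes bromine
(B) compound theta — does not account for decolorizes bromine, soluble in ether
(C) compound iota — does not account for decolorizes bromine, positive Tollens'
(D) compound kappa — turns litmus red + (by UV-active → turns litmus red); decolorizes bromine +; inert to sodium +; soluble in ether +; positive Tollens' +
(E) compound eta — does not account for turns litmus red, soluble in ether
(F) compound zeta — turns litmus red +; decolorizes bromine +; inert to sodium -; soluble in ether +; positive Tollens' +
(G) compound alpha — turns litmus red +; decolorizes bromine +; inert to sodium +; soluble in ether -; positive Tollens' +
(D) is the only candidate with no mismatches.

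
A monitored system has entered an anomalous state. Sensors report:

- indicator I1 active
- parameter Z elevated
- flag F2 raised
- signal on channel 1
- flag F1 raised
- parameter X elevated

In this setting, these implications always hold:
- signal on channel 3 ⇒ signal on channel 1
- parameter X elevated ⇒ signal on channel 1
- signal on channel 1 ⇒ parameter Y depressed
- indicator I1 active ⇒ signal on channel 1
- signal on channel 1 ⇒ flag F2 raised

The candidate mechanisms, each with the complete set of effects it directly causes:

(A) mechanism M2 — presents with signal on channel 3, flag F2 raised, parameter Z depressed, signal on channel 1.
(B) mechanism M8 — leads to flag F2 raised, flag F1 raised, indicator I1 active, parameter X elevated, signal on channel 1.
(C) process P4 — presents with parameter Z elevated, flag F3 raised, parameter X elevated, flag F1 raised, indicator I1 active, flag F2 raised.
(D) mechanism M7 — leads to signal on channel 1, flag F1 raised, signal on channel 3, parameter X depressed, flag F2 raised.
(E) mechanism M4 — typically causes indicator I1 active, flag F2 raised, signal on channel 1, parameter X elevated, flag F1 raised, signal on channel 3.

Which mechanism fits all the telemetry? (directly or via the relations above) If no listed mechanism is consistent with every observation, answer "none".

For each candidate, compare predicted effects to what was observed:
(A) mechanism M2 — fails on indicator I1 active, parameter Z elevated, flag F1 raised, parameter X elevated (predicts parameter Z depressed, not parameter Z elevated)
(B) mechanism M8 — indicator I1 active match; parameter Z elevated miss; flag F2 raised match; signal on channel 1 match; flag F1 raised match; parameter X elevated match
(C) process P4 — accounts for every observation (signal on channel 1 by indicator I1 active → signal on channel 1)
(D) mechanism M7 — indicator I1 active miss; parameter Z elevated miss; flag F2 raised match; signal on channel 1 match; flag F1 raised match; parameter X elevated miss
(E) mechanism M4 — does not account for parameter Z elevated
(C) is the only candidate with no mismatches.

C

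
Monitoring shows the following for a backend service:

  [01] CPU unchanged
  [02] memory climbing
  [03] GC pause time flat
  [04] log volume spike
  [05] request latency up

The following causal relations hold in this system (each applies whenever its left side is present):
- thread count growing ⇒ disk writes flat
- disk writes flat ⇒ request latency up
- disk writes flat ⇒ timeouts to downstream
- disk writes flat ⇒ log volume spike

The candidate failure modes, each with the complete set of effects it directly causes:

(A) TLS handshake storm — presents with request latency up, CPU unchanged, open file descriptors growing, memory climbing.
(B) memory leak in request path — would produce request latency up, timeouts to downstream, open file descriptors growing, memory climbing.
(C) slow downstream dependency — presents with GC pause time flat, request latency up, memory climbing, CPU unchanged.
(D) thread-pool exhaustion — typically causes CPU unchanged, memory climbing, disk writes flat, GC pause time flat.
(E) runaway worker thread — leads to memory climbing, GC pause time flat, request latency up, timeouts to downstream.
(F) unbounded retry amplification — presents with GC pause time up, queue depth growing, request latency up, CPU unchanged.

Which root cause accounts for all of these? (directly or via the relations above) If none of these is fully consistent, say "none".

D

Checking each candidate against the observations:
(A) TLS handshake storm — does not account for GC pause time flat, log volume spike
(B) memory leak in request path — does not account for CPU unchanged, GC pause time flat, log volume spike
(C) slow downstream dependency — CPU unchanged +; memory climbing +; GC pause time flat +; log volume spike -; request latency up +
(D) thread-pool exhaustion — CPU unchanged +; memory climbing +; GC pause time flat +; log volume spike + (through disk writes flat → log volume spike); request latency up + (through disk writes flat → request latency up)
(E) runaway worker thread — CPU unchanged -; memory climbing +; GC pause time flat +; log volume spike -; request latency up +
(F) unbounded retry amplification — fails on memory climbing, GC pause time flat, log volume spike (predicts GC pause time up, not GC pause time flat)
Only (D) is consistent with every observation.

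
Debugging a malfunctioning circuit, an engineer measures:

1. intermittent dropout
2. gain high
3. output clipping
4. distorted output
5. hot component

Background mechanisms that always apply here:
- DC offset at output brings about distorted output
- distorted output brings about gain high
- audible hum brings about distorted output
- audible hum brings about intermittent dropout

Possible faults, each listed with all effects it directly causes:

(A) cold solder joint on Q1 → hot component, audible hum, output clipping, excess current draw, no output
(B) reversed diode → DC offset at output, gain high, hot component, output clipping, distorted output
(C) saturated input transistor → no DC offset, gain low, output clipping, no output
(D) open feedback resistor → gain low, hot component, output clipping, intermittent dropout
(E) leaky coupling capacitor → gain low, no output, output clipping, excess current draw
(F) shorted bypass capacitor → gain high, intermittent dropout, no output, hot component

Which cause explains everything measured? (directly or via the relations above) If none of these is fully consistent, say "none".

A

Testing each hypothesis:
(A) cold solder joint on Q1 — intermittent dropout match (via audible hum → intermittent dropout); gain high match (via audible hum → distorted output → gain high); output clipping match; distorted output match (via audible hum → distorted output); hot component match
(B) reversed diode — does not account for intermittent dropout
(C) saturated input transistor — intermittent dropout miss; gain high miss; output clipping match; distorted output miss; hot component miss
(D) open feedback resistor — fails on gain high, distorted output (predicts gain low, not gain high)
(E) leaky coupling capacitor — intermittent dropout miss; gain high miss; output clipping match; distorted output miss; hot component miss
(F) shorted bypass capacitor — intermittent dropout match; gain high match; output clipping miss; distorted output miss; hot component match
Only (A) is consistent with every observation.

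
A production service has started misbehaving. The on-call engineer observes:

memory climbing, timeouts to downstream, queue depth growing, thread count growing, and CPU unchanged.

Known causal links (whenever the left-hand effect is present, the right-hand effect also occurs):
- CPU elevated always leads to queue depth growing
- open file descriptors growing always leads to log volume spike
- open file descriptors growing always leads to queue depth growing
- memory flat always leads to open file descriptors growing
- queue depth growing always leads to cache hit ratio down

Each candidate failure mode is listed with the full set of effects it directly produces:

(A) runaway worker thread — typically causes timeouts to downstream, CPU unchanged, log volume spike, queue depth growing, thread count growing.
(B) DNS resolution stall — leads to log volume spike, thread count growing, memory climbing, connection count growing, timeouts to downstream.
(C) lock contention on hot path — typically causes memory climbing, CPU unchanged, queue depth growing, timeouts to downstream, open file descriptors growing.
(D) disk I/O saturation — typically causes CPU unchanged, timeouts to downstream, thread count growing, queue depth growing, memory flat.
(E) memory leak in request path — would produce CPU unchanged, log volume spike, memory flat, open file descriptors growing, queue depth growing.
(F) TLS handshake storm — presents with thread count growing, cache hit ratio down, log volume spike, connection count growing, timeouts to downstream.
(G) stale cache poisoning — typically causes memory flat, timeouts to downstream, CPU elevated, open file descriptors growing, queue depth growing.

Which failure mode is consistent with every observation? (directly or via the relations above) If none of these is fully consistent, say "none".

none

For each candidate, compare predicted effects to what was observed:
(A) runaway worker thread — memory climbing -; timeouts to downstream +; queue depth growing +; thread count growing +; CPU unchanged +
(B) DNS resolution stall — memory climbing +; timeouts to downstream +; queue depth growing -; thread count growing +; CPU unchanged -
(C) lock contention on hot path — does not account for thread count growing
(D) disk I/O saturation — fails on memory climbing (predicts memory flat, not memory climbing)
(E) memory leak in request path — fails on memory climbing, timeouts to downstream, thread count growing (predicts memory flat, not memory climbing)
(F) TLS handshake storm — does not account for memory climbing, queue depth growing, CPU unchanged
(G) stale cache poisoning — fails on memory climbing, thread count growing, CPU unchanged (predicts memory flat, not memory climbing; predicts CPU elevated, not CPU unchanged)
Every candidate fails on at least one observation.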